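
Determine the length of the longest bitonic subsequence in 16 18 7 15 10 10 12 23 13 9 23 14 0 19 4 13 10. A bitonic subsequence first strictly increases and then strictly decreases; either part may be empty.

One longest bitonic subsequence is 7, 10, 12, 13, 23, 19, 13, 10 (positions 3,5,7,9,11,14,16,17): it rises to 23 then falls. Length 8 is optimal.

8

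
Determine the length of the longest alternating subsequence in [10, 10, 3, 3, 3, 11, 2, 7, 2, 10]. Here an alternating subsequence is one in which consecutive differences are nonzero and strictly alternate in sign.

7

Track the best alternating length ending on an up-step vs a down-step at each position: up/down = 1/1, 1/1, 1/2, 1/2, 1/2, 3/1, 1/4, 5/4, 1/6, 7/4.
The maximum over both is 7; one such subsequence is 10, 3, 11, 2, 7, 2, 10.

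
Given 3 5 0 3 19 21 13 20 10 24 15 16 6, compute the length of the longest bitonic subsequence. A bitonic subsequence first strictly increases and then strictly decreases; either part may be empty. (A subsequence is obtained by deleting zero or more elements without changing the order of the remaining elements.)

Let inc[i] be the LIS ending at i and dec[i] the longest strictly decreasing subsequence starting at i. inc = [1, 2, 1, 2, 3, 4, 3, 4, 3, 5, 4, 5, 3], dec = [2, 2, 1, 1, 4, 4, 3, 3, 2, 3, 2, 2, 1].
max_i inc[i]+dec[i]−1 = 7, with one witness 3, 5, 19, 21, 20, 16, 6.

7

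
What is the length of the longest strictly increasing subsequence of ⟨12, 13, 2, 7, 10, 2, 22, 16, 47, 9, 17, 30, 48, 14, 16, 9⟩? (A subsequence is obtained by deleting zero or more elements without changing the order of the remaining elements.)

One longest increasing subsequence is 2, 7, 10, 16, 17, 30, 48 (positions 3,4,5,8,11,12,13), of length 7; no longer one exists.

7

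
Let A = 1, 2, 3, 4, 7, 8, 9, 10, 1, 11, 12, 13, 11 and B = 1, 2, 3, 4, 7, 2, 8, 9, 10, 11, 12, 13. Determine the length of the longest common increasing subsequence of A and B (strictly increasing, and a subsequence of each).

11

A longest common strictly increasing subsequence is 1, 2, 3, 4, 7, 8, 9, 10, 11, 12, 13 (length 11); it appears in order in both A and B, and no longer such subsequence exists.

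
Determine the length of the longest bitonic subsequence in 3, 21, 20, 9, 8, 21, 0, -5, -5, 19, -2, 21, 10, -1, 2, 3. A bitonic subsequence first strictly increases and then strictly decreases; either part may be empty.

One longest bitonic subsequence is 3, 21, 20, 9, 8, 0, -1 (positions 1,2,3,4,5,7,14): it rises to 21 then falls. Length 7 is optimal.

7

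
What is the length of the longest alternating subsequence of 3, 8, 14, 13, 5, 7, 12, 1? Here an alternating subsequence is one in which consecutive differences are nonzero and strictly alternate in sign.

A longest alternating subsequence is 3, 8, 5, 7, 1 (positions 1,2,5,6,8); its 4 consecutive differences strictly alternate in sign, and length 5 is optimal.

5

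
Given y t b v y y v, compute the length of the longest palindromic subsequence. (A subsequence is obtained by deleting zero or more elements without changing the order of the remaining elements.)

4

One longest palindromic subsequence is vyyv (positions 4,5,6,7); it reads the same forward and backward, and the interval DP gives dp[1][7] = 4.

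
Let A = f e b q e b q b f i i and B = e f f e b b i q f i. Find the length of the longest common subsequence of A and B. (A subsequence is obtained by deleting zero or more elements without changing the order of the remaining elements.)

A longest common subsequence is febbqfi (length 7); the LCS DP confirms no longer common subsequence exists.

7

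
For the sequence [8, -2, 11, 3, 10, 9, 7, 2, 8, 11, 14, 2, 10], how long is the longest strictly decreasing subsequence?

One longest decreasing subsequence is 11, 10, 9, 7, 2 (positions 3,5,6,7,8), of length 5; no longer one exists.

5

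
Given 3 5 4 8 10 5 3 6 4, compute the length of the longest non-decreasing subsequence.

Scanning left to right, the best length ending at each element is: 3→1, 5→2, 4→2, 8→3, 10→4, 5→3, 3→2, 6→4, 4→3.
So the longest non-decreasing subsequence has length 4, e.g. 3, 5, 8, 10.

4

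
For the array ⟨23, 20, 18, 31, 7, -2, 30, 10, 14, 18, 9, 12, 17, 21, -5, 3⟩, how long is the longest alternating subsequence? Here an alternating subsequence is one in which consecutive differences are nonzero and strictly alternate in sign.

Track the best alternating length ending on an up-step vs a down-step at each position: up/down = 1/1, 1/2, 1/2, 3/1, 1/4, 1/4, 5/4, 5/6, 7/6, 7/6, 5/8, 9/8, 9/8, 9/6, 1/10, 11/10.
The maximum over both is 11; one such subsequence is 23, 20, 31, 7, 30, 10, 14, 9, 12, -5, 3.

11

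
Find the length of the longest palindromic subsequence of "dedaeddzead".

One longest palindromic subsequence is daeddead (positions 1,4,5,6,7,9,10,11); it reads the same forward and backward, and the interval DP gives dp[1][11] = 8.

8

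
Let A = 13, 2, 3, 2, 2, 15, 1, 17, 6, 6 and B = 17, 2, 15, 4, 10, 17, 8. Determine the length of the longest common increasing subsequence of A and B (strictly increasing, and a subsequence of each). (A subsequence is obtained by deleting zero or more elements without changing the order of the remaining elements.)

A longest common strictly increasing subsequence is 2, 15, 17 (length 3); it appears in order in both A and B, and no longer such subsequence exists.

3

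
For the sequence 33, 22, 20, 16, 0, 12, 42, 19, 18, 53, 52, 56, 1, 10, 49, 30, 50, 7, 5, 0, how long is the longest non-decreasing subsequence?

5

One longest non-decreasing subsequence is 0, 12, 42, 53, 56 (positions 5,6,7,10,12), of length 5; no longer one exists.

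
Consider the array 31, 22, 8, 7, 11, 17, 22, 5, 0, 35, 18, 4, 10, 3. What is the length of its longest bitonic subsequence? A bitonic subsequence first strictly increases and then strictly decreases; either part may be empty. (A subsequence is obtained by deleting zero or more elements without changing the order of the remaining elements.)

Let inc[i] be the LIS ending at i and dec[i] the longest strictly decreasing subsequence starting at i. inc = [1, 1, 1, 1, 2, 3, 4, 1, 1, 5, 4, 2, 3, 2], dec = [7, 6, 5, 4, 4, 4, 4, 3, 1, 4, 3, 2, 2, 1].
max_i inc[i]+dec[i]−1 = 8, with one witness 8, 11, 17, 22, 35, 18, 10, 3.

8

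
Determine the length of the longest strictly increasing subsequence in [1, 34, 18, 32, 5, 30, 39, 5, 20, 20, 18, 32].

4

Let dp[i] be the longest increasing subsequence ending at position i. Then dp = [1, 2, 2, 3, 2, 3, 4, 2, 3, 3, 3, 4].
The maximum is 4; one witness is 1, 18, 32, 39 at positions 1,3,4,7.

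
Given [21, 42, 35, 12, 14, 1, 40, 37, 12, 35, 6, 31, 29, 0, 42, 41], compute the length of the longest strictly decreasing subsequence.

7

Let dp[i] be the longest decreasing subsequence ending at position i. Then dp = [1, 1, 2, 3, 3, 4, 2, 3, 4, 4, 5, 5, 6, 7, 1, 2].
The maximum is 7; one witness is 42, 40, 37, 35, 31, 29, 0 at positions 2,7,8,10,12,13,14.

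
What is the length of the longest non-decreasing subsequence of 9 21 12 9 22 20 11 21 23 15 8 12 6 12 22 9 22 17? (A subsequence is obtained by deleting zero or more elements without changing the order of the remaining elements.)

Scanning left to right, the best length ending at each element is: 9→1, 21→2, 12→2, 9→2, 22→3, 20→3, 11→3, 21→4, 23→5, 15→4, 8→1, 12→4, 6→1, 12→5, 22→6, 9→3, 22→7, 17→6.
So the longest non-decreasing subsequence has length 7, e.g. 9, 9, 11, 12, 12, 22, 22.

7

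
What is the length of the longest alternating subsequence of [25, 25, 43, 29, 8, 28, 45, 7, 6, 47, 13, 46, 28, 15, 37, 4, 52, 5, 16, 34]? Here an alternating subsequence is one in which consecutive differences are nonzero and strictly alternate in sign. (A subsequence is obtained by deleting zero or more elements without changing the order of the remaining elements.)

14

Track the best alternating length ending on an up-step vs a down-step at each position: up/down = 1/1, 1/1, 2/1, 2/3, 1/3, 4/3, 4/1, 1/5, 1/5, 6/1, 6/7, 8/7, 8/9, 8/9, 10/9, 1/11, 12/1, 12/13, 14/13, 14/13.
The maximum over both is 14; one such subsequence is 25, 43, 8, 28, 7, 47, 13, 46, 28, 37, 4, 52, 5, 16.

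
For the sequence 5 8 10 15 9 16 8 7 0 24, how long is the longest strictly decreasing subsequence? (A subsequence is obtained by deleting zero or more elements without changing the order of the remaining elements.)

One longest decreasing subsequence is 10, 9, 8, 7, 0 (positions 3,5,7,8,9), of length 5; no longer one exists.

5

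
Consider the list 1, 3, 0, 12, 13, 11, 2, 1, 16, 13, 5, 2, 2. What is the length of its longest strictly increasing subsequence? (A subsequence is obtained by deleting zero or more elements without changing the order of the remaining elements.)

5

Scanning left to right, the best length ending at each element is: 1→1, 3→2, 0→1, 12→3, 13→4, 11→3, 2→2, 1→2, 16→5, 13→4, 5→3, 2→3, 2→3.
So the longest increasing subsequence has length 5, e.g. 1, 3, 12, 13, 16.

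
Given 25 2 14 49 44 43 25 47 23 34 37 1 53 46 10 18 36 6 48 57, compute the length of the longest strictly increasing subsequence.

Scanning left to right, the best length ending at each element is: 25→1, 2→1, 14→2, 49→3, 44→3, 43→3, 25→3, 47→4, 23→3, 34→4, 37→5, 1→1, 53→6, 46→6, 10→2, 18→3, 36→5, 6→2, 48→7, 57→8.
So the longest increasing subsequence has length 8, e.g. 2, 14, 25, 34, 37, 46, 48, 57.

8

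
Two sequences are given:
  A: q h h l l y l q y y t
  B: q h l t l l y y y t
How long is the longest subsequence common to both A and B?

Backtracking the LCS table gives one alignment: q (A1,B1) → h (A2,B2) → l (A4,B5) → l (A5,B6) → y (A6,B7) → y (A9,B8) → y (A10,B9) → t (A11,B10).
So the longest common subsequence has length 8.

8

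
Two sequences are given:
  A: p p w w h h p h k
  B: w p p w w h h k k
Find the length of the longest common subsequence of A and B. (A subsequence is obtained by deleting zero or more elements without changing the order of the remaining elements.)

Backtracking the LCS table gives one alignment: p (A1,B2) → p (A2,B3) → w (A3,B4) → w (A4,B5) → h (A5,B6) → h (A6,B7) → k (A9,B9).
So the longest common subsequence has length 7.

7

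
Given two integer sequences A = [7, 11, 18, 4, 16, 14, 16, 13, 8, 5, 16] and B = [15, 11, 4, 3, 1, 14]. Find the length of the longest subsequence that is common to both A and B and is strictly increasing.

A longest common strictly increasing subsequence is 11, 14 (length 2); it appears in order in both A and B, and no longer such subsequence exists.

2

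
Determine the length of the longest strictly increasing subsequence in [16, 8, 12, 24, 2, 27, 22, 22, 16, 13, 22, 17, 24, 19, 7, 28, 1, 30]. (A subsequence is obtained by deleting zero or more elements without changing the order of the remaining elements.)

7

Let dp[i] be the longest increasing subsequence ending at position i. Then dp = [1, 1, 2, 3, 1, 4, 3, 3, 3, 3, 4, 4, 5, 5, 2, 6, 1, 7].
The maximum is 7; one witness is 8, 12, 16, 22, 24, 28, 30 at positions 2,3,9,11,13,16,18.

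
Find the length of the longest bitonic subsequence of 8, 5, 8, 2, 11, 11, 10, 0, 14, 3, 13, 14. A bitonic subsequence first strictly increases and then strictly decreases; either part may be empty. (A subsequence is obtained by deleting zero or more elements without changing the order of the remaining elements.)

One longest bitonic subsequence is 5, 8, 11, 10, 3 (positions 2,3,5,7,10): it rises to 11 then falls. Length 5 is optimal.

5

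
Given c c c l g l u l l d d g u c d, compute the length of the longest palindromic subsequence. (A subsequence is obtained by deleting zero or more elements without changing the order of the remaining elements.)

7

Using dp[i][j] = 2 + dp[i+1][j−1] if the ends match, else max(dp[i+1][j], dp[i][j−1]):
dp[1][15] = 7. A witness is cglllgc at positions 3,5,6,8,9,12,14.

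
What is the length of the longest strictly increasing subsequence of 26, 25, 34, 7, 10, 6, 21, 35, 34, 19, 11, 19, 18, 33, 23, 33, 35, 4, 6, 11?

7

One longest increasing subsequence is 7, 10, 11, 19, 23, 33, 35 (positions 4,5,11,12,15,16,17), of length 7; no longer one exists.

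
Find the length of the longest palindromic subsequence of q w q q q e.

One longest palindromic subsequence is qqqq (positions 1,3,4,5); it reads the same forward and backward, and the interval DP gives dp[1][6] = 4.

4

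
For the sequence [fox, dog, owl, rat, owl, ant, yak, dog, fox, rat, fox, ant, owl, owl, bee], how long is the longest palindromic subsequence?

9

One longest palindromic subsequence is owl owl ant fox rat fox ant owl owl (positions 3,5,6,9,10,11,12,13,14); it reads the same forward and backward, and the interval DP gives dp[1][15] = 9.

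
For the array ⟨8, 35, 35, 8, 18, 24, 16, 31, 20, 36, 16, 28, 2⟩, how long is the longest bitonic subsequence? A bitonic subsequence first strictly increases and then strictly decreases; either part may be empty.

Let inc[i] be the LIS ending at i and dec[i] the longest strictly decreasing subsequence starting at i. inc = [1, 2, 2, 1, 2, 3, 2, 4, 3, 5, 2, 4, 1], dec = [2, 5, 5, 2, 3, 4, 2, 4, 3, 3, 2, 2, 1].
max_i inc[i]+dec[i]−1 = 7, with one witness 8, 18, 24, 31, 20, 16, 2.

7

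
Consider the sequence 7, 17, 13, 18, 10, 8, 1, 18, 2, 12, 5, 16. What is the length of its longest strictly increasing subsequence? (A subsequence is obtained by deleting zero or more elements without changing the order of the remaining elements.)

Scanning left to right, the best length ending at each element is: 7→1, 17→2, 13→2, 18→3, 10→2, 8→2, 1→1, 18→3, 2→2, 12→3, 5→3, 16→4.
So the longest increasing subsequence has length 4, e.g. 7, 10, 12, 16.

4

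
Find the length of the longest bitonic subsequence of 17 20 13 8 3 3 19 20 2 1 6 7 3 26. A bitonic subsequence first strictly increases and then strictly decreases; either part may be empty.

7

One longest bitonic subsequence is 17, 20, 13, 8, 3, 2, 1 (positions 1,2,3,4,6,9,10): it rises to 20 then falls. Length 7 is optimal.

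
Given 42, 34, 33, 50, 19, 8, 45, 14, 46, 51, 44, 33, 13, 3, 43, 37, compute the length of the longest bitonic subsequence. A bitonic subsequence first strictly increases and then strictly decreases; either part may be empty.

8

One longest bitonic subsequence is 42, 45, 46, 51, 44, 33, 13, 3 (positions 1,7,9,10,11,12,13,14): it rises to 51 then falls. Length 8 is optimal.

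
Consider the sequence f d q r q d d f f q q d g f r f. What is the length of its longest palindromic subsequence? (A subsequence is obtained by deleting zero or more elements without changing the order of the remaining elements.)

10

One longest palindromic subsequence is fdqqffqqdf (positions 1,2,3,5,8,9,10,11,12,16); it reads the same forward and backward, and the interval DP gives dp[1][16] = 10.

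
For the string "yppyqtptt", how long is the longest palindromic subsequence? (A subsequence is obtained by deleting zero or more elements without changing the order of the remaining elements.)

Using dp[i][j] = 2 + dp[i+1][j−1] if the ends match, else max(dp[i+1][j], dp[i][j−1]):
dp[1][9] = 4. A witness is yppy at positions 1,2,3,4.

4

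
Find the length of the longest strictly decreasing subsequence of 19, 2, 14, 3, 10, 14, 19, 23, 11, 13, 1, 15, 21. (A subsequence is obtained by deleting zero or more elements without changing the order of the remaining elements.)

One longest decreasing subsequence is 19, 14, 3, 1 (positions 1,3,4,11), of length 4; no longer one exists.

4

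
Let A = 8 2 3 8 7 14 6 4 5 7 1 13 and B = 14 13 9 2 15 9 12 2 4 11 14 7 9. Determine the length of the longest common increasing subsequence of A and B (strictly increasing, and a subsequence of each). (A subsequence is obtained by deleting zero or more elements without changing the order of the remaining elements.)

3

A longest common strictly increasing subsequence is 2, 4, 7 (length 3); it appears in order in both A and B, and no longer such subsequence exists.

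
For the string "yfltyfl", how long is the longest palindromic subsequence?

3

One longest palindromic subsequence is lfl (positions 3,6,7); it reads the same forward and backward, and the interval DP gives dp[1][7] = 3.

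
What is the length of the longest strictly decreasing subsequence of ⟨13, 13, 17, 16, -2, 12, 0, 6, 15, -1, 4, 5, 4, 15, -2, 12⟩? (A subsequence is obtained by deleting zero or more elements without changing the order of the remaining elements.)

7

Let dp[i] be the longest decreasing subsequence ending at position i. Then dp = [1, 1, 1, 2, 3, 3, 4, 4, 3, 5, 5, 5, 6, 3, 7, 4].
The maximum is 7; one witness is 17, 16, 12, 6, 5, 4, -2 at positions 3,4,6,8,12,13,15.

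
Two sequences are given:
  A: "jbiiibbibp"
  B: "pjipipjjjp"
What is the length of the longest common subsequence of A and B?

Backtracking the LCS table gives one alignment: j (A1,B2) → i (A3,B3) → i (A4,B5) → p (A10,B10).
So the longest common subsequence has length 4.

4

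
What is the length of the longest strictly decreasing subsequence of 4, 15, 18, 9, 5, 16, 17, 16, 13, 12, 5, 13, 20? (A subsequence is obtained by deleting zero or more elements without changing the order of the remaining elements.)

6

One longest decreasing subsequence is 18, 17, 16, 13, 12, 5 (positions 3,7,8,9,10,11), of length 6; no longer one exists.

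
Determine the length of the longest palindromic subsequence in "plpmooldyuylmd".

One longest palindromic subsequence is mlyuylm (positions 4,7,9,10,11,12,13); it reads the same forward and backward, and the interval DP gives dp[1][14] = 7.

7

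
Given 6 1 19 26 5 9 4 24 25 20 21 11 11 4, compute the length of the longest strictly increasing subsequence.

5

One longest increasing subsequence is 1, 5, 9, 24, 25 (positions 2,5,6,8,9), of length 5; no longer one exists.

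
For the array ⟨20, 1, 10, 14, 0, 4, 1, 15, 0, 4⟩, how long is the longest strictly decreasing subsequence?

Let dp[i] be the longest decreasing subsequence ending at position i. Then dp = [1, 2, 2, 2, 3, 3, 4, 2, 5, 3].
The maximum is 5; one witness is 20, 10, 4, 1, 0 at positions 1,3,6,7,9.

5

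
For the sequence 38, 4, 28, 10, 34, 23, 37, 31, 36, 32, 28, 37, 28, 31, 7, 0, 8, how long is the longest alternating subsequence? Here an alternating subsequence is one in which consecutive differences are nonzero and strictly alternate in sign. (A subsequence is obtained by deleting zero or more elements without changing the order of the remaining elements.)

Track the best alternating length ending on an up-step vs a down-step at each position: up/down = 1/1, 1/2, 3/2, 3/4, 5/2, 5/6, 7/2, 7/8, 9/8, 9/10, 7/10, 11/2, 7/12, 13/12, 3/14, 1/14, 15/14.
The maximum over both is 15; one such subsequence is 38, 4, 28, 10, 34, 23, 37, 31, 36, 32, 37, 28, 31, 7, 8.

15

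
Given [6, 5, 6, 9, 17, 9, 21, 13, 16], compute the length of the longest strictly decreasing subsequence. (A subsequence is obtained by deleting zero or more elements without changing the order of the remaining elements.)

2

Scanning left to right, the best length ending at each element is: 6→1, 5→2, 6→1, 9→1, 17→1, 9→2, 21→1, 13→2, 16→2.
So the longest decreasing subsequence has length 2, e.g. 6, 5.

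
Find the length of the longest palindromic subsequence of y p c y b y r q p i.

5

One longest palindromic subsequence is pybyp (positions 2,4,5,6,9); it reads the same forward and backward, and the interval DP gives dp[1][10] = 5.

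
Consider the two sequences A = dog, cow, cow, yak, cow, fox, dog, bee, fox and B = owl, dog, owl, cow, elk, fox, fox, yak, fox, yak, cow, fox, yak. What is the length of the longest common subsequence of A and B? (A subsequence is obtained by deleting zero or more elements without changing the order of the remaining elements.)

5

A longest common subsequence is dog, cow, yak, cow, fox (length 5); the LCS DP confirms no longer common subsequence exists.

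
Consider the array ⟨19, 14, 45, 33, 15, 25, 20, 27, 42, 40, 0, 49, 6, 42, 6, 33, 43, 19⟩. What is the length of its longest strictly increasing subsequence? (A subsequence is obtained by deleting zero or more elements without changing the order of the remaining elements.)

Scanning left to right, the best length ending at each element is: 19→1, 14→1, 45→2, 33→2, 15→2, 25→3, 20→3, 27→4, 42→5, 40→5, 0→1, 49→6, 6→2, 42→6, 6→2, 33→5, 43→7, 19→3.
So the longest increasing subsequence has length 7, e.g. 14, 15, 25, 27, 40, 42, 43.

7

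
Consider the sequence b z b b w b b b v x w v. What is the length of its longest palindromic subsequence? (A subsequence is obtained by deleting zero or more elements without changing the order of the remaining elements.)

Using dp[i][j] = 2 + dp[i+1][j−1] if the ends match, else max(dp[i+1][j], dp[i][j−1]):
dp[1][12] = 7. A witness is bbbwbbb at positions 1,3,4,5,6,7,8.

7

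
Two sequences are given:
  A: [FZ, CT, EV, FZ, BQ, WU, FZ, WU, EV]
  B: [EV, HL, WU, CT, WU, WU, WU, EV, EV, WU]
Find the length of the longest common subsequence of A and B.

A longest common subsequence is CT, WU, WU, EV (length 4); the LCS DP confirms no longer common subsequence exists.

4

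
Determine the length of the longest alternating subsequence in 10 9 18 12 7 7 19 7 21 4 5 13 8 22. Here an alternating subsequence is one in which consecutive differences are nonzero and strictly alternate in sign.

Track the best alternating length ending on an up-step vs a down-step at each position: up/down = 1/1, 1/2, 3/1, 3/4, 1/4, 1/4, 5/1, 1/6, 7/1, 1/8, 9/8, 9/8, 9/10, 11/1.
The maximum over both is 11; one such subsequence is 10, 9, 18, 12, 19, 7, 21, 4, 13, 8, 22.

11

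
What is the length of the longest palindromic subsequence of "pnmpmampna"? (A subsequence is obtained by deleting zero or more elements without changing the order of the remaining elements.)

One longest palindromic subsequence is npmampn (positions 2,4,5,6,7,8,9); it reads the same forward and backward, and the interval DP gives dp[1][10] = 7.

7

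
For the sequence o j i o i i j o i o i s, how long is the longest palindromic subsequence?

Using dp[i][j] = 2 + dp[i+1][j−1] if the ends match, else max(dp[i+1][j], dp[i][j−1]):
dp[1][12] = 8. A witness is oioiioio at positions 1,3,4,5,6,8,9,10.

8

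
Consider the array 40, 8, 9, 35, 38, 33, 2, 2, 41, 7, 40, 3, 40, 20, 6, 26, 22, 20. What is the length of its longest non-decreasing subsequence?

6

Let dp[i] be the longest non-decreasing subsequence ending at position i. Then dp = [1, 1, 2, 3, 4, 3, 1, 2, 5, 3, 5, 3, 6, 4, 4, 5, 5, 5].
The maximum is 6; one witness is 8, 9, 35, 38, 40, 40 at positions 2,3,4,5,11,13.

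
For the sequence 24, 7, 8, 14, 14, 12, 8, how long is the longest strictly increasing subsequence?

Let dp[i] be the longest increasing subsequence ending at position i. Then dp = [1, 1, 2, 3, 3, 3, 2].
The maximum is 3; one witness is 7, 8, 14 at positions 2,3,4.

3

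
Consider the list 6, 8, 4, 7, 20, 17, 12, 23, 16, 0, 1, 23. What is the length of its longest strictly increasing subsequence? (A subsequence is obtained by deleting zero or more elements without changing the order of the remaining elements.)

One longest increasing subsequence is 6, 8, 12, 16, 23 (positions 1,2,7,9,12), of length 5; no longer one exists.

5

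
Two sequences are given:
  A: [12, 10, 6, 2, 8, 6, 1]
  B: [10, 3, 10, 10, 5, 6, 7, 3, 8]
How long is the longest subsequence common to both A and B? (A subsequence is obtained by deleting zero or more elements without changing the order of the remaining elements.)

A longest common subsequence is 10, 6, 8 (length 3); the LCS DP confirms no longer common subsequence exists.

3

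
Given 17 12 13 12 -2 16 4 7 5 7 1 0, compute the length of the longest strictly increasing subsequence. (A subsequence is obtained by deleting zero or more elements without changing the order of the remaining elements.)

4

One longest increasing subsequence is -2, 4, 5, 7 (positions 5,7,9,10), of length 4; no longer one exists.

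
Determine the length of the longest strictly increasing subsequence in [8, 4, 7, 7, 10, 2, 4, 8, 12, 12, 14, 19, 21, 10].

7

Let dp[i] be the longest increasing subsequence ending at position i. Then dp = [1, 1, 2, 2, 3, 1, 2, 3, 4, 4, 5, 6, 7, 4].
The maximum is 7; one witness is 4, 7, 10, 12, 14, 19, 21 at positions 2,3,5,9,11,12,13.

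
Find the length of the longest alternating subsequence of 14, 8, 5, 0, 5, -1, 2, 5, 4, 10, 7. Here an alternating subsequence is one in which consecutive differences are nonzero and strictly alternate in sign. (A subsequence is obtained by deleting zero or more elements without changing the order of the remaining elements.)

8

Track the best alternating length ending on an up-step vs a down-step at each position: up/down = 1/1, 1/2, 1/2, 1/2, 3/2, 1/4, 5/4, 5/2, 5/6, 7/2, 7/8.
The maximum over both is 8; one such subsequence is 14, 0, 5, -1, 5, 4, 10, 7.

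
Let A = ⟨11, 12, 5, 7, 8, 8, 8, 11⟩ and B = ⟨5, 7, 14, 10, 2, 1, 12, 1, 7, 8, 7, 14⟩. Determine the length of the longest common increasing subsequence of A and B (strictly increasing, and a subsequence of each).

For each value that appears in both, track the longest common increasing run ending there.
The best achievable length is 3; one witness is 5, 7, 8 (A-positions 3,4,5, B-positions 1,2,10).

3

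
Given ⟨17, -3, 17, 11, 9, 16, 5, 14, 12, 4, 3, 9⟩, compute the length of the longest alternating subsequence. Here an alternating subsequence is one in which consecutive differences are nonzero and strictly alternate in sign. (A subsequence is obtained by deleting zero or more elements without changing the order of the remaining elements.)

A longest alternating subsequence is 17, -3, 17, 11, 16, 5, 14, 4, 9 (positions 1,2,3,4,6,7,8,10,12); its 8 consecutive differences strictly alternate in sign, and length 9 is optimal.

9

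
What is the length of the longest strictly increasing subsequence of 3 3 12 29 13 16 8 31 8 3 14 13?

Let dp[i] be the longest increasing subsequence ending at position i. Then dp = [1, 1, 2, 3, 3, 4, 2, 5, 2, 1, 4, 3].
The maximum is 5; one witness is 3, 12, 13, 16, 31 at positions 1,3,5,6,8.

5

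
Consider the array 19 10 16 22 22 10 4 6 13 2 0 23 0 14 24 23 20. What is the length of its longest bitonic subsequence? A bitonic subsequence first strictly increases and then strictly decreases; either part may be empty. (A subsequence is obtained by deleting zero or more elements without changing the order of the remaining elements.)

Let inc[i] be the LIS ending at i and dec[i] the longest strictly decreasing subsequence starting at i. inc = [1, 1, 2, 3, 3, 1, 1, 2, 3, 1, 1, 4, 1, 4, 5, 5, 5], dec = [6, 4, 5, 5, 5, 4, 3, 3, 3, 2, 1, 2, 1, 1, 3, 2, 1].
max_i inc[i]+dec[i]−1 = 7, with one witness 10, 16, 22, 10, 6, 2, 0.

7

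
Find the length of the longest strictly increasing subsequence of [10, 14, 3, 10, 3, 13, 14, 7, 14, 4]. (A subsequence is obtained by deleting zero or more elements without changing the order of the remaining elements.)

One longest increasing subsequence is 3, 10, 13, 14 (positions 3,4,6,7), of length 4; no longer one exists.

4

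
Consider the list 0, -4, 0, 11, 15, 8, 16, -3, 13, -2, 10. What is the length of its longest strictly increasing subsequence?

5

One longest increasing subsequence is -4, 0, 11, 15, 16 (positions 2,3,4,5,7), of length 5; no longer one exists.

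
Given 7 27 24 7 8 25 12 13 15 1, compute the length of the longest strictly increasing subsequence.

Let dp[i] be the longest increasing subsequence ending at position i. Then dp = [1, 2, 2, 1, 2, 3, 3, 4, 5, 1].
The maximum is 5; one witness is 7, 8, 12, 13, 15 at positions 1,5,7,8,9.

5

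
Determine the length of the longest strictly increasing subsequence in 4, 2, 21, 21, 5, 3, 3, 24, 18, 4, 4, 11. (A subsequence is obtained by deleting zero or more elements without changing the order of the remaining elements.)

4

Scanning left to right, the best length ending at each element is: 4→1, 2→1, 21→2, 21→2, 5→2, 3→2, 3→2, 24→3, 18→3, 4→3, 4→3, 11→4.
So the longest increasing subsequence has length 4, e.g. 2, 3, 4, 11.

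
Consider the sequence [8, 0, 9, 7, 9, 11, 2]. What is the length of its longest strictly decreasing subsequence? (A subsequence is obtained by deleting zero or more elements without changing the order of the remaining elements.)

Scanning left to right, the best length ending at each element is: 8→1, 0→2, 9→1, 7→2, 9→1, 11→1, 2→3.
So the longest decreasing subsequence has length 3, e.g. 8, 7, 2.

3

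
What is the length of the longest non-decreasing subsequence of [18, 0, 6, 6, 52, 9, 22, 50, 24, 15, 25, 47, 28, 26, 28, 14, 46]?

10

Let dp[i] be the longest non-decreasing subsequence ending at position i. Then dp = [1, 1, 2, 3, 4, 4, 5, 6, 6, 5, 7, 8, 8, 8, 9, 5, 10].
The maximum is 10; one witness is 0, 6, 6, 9, 22, 24, 25, 28, 28, 46 at positions 2,3,4,6,7,9,11,13,15,17.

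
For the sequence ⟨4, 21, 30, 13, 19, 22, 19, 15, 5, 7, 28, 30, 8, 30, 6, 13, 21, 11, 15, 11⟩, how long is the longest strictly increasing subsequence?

6

One longest increasing subsequence is 4, 13, 19, 22, 28, 30 (positions 1,4,5,6,11,12), of length 6; no longer one exists.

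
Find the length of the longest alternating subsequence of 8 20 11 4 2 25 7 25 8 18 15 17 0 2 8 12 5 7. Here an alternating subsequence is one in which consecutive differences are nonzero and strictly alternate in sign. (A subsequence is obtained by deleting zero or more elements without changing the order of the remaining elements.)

14

A longest alternating subsequence is 8, 20, 11, 25, 7, 25, 8, 18, 15, 17, 0, 8, 5, 7 (positions 1,2,3,6,7,8,9,10,11,12,13,15,17,18); its 13 consecutive differences strictly alternate in sign, and length 14 is optimal.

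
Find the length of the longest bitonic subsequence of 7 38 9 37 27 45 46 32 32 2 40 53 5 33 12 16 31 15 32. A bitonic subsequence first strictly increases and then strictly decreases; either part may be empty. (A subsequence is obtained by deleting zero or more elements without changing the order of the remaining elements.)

9

Let inc[i] be the LIS ending at i and dec[i] the longest strictly decreasing subsequence starting at i. inc = [1, 2, 2, 3, 3, 4, 5, 4, 4, 1, 5, 6, 2, 5, 3, 4, 5, 4, 6], dec = [2, 5, 2, 4, 3, 5, 5, 3, 3, 1, 4, 4, 1, 3, 1, 2, 2, 1, 1].
max_i inc[i]+dec[i]−1 = 9, with one witness 7, 9, 37, 45, 46, 40, 33, 31, 15.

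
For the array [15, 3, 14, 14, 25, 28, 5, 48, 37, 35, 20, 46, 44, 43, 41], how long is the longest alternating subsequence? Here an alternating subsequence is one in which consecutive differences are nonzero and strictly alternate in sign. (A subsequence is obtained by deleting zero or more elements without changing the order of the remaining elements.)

8

A longest alternating subsequence is 15, 3, 14, 5, 48, 37, 46, 44 (positions 1,2,3,7,8,9,12,13); its 7 consecutive differences strictly alternate in sign, and length 8 is optimal.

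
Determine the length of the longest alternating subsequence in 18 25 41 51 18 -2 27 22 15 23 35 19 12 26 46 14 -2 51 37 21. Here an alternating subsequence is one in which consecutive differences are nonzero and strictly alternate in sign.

11

Track the best alternating length ending on an up-step vs a down-step at each position: up/down = 1/1, 2/1, 2/1, 2/1, 1/3, 1/3, 4/3, 4/5, 4/5, 6/5, 6/3, 6/7, 4/7, 8/7, 8/3, 8/9, 1/9, 10/1, 10/11, 10/11.
The maximum over both is 11; one such subsequence is 18, 25, 18, 27, 22, 23, 19, 26, 14, 51, 37.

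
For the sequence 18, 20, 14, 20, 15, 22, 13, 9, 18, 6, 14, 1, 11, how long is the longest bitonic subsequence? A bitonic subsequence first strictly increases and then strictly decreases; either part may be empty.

7

Let inc[i] be the LIS ending at i and dec[i] the longest strictly decreasing subsequence starting at i. inc = [1, 2, 1, 2, 2, 3, 1, 1, 3, 1, 2, 1, 2], dec = [6, 6, 5, 6, 5, 5, 4, 3, 3, 2, 2, 1, 1].
max_i inc[i]+dec[i]−1 = 7, with one witness 18, 20, 15, 13, 9, 6, 1.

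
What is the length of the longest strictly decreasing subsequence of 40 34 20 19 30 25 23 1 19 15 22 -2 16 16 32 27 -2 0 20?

Let dp[i] be the longest decreasing subsequence ending at position i. Then dp = [1, 2, 3, 4, 3, 4, 5, 6, 6, 7, 6, 8, 7, 7, 3, 4, 8, 8, 7].
The maximum is 8; one witness is 40, 34, 30, 25, 23, 19, 15, -2 at positions 1,2,5,6,7,9,10,12.

8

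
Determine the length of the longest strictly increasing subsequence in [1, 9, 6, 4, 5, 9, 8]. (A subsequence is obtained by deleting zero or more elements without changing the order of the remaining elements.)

One longest increasing subsequence is 1, 4, 5, 9 (positions 1,4,5,6), of length 4; no longer one exists.

4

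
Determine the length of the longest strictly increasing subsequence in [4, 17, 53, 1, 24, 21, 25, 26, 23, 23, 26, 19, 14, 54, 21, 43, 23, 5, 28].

6

Scanning left to right, the best length ending at each element is: 4→1, 17→2, 53→3, 1→1, 24→3, 21→3, 25→4, 26→5, 23→4, 23→4, 26→5, 19→3, 14→2, 54→6, 21→4, 43→6, 23→5, 5→2, 28→6.
So the longest increasing subsequence has length 6, e.g. 4, 17, 24, 25, 26, 54.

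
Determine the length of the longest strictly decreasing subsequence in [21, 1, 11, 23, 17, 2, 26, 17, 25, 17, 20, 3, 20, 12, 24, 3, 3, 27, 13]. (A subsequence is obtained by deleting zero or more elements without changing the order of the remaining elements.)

Let dp[i] be the longest decreasing subsequence ending at position i. Then dp = [1, 2, 2, 1, 2, 3, 1, 2, 2, 3, 3, 4, 3, 4, 3, 5, 5, 1, 4].
The maximum is 5; one witness is 26, 25, 17, 12, 3 at positions 7,9,10,14,16.

5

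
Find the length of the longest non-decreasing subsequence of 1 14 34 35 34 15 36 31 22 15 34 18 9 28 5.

6

One longest non-decreasing subsequence is 1, 14, 15, 15, 18, 28 (positions 1,2,6,10,12,14), of length 6; no longer one exists.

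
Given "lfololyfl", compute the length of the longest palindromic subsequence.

7

One longest palindromic subsequence is lflolfl (positions 1,2,4,5,6,8,9); it reads the same forward and backward, and the interval DP gives dp[1][9] = 7.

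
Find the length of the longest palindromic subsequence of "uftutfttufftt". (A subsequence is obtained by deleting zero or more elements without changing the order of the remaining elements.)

8

One longest palindromic subsequence is ttfttftt (positions 3,5,6,7,8,11,12,13); it reads the same forward and backward, and the interval DP gives dp[1][13] = 8.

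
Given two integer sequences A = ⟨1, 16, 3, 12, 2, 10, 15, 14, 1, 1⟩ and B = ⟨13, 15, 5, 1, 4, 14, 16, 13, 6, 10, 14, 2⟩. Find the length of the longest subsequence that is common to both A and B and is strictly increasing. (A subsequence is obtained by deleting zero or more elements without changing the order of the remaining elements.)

A longest common strictly increasing subsequence is 1, 10, 14 (length 3); it appears in order in both A and B, and no longer such subsequence exists.

3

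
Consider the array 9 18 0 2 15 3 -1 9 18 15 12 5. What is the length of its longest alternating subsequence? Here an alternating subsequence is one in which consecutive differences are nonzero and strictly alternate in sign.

7

Track the best alternating length ending on an up-step vs a down-step at each position: up/down = 1/1, 2/1, 1/3, 4/3, 4/3, 4/5, 1/5, 6/5, 6/1, 6/7, 6/7, 6/7.
The maximum over both is 7; one such subsequence is 9, 18, 0, 15, 3, 18, 15.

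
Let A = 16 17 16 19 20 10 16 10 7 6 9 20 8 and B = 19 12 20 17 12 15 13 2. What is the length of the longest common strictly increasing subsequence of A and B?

2

For each value that appears in both, track the longest common increasing run ending there.
The best achievable length is 2; one witness is 19, 20 (A-positions 4,5, B-positions 1,3).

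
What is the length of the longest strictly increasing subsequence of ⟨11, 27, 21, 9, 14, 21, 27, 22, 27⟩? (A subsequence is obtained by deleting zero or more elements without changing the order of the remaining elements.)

5

Scanning left to right, the best length ending at each element is: 11→1, 27→2, 21→2, 9→1, 14→2, 21→3, 27→4, 22→4, 27→5.
So the longest increasing subsequence has length 5, e.g. 11, 14, 21, 22, 27.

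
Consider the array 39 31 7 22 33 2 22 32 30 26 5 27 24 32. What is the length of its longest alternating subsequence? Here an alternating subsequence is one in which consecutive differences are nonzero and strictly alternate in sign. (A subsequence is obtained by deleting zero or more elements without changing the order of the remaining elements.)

A longest alternating subsequence is 39, 7, 22, 2, 32, 26, 27, 24, 32 (positions 1,3,4,6,8,10,12,13,14); its 8 consecutive differences strictly alternate in sign, and length 9 is optimal.

9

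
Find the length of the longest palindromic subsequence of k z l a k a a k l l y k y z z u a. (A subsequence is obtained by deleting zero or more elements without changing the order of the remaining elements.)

8

Using dp[i][j] = 2 + dp[i+1][j−1] if the ends match, else max(dp[i+1][j], dp[i][j−1]):
dp[1][17] = 8. A witness is zlkaaklz at positions 2,3,5,6,7,8,10,15.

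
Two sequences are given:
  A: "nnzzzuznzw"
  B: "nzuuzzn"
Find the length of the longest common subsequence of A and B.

5

A longest common subsequence is nzzzn (length 5); the LCS DP confirms no longer common subsequence exists.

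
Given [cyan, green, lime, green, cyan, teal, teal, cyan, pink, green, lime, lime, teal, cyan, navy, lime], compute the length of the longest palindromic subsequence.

10

One longest palindromic subsequence is cyan lime green cyan teal teal cyan green lime cyan (positions 1,3,4,5,6,7,8,10,12,14); it reads the same forward and backward, and the interval DP gives dp[1][16] = 10.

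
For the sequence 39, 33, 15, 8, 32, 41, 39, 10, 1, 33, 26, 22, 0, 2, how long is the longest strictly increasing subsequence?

3

Let dp[i] be the longest increasing subsequence ending at position i. Then dp = [1, 1, 1, 1, 2, 3, 3, 2, 1, 3, 3, 3, 1, 2].
The maximum is 3; one witness is 15, 32, 41 at positions 3,5,6.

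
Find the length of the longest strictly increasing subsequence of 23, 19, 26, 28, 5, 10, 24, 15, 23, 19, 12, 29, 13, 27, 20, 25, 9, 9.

Let dp[i] be the longest increasing subsequence ending at position i. Then dp = [1, 1, 2, 3, 1, 2, 3, 3, 4, 4, 3, 5, 4, 5, 5, 6, 2, 2].
The maximum is 6; one witness is 5, 10, 15, 19, 20, 25 at positions 5,6,8,10,15,16.

6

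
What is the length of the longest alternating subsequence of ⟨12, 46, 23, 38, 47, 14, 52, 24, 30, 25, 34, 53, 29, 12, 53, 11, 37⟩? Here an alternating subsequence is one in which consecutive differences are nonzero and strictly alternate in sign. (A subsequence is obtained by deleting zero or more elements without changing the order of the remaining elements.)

A longest alternating subsequence is 12, 46, 23, 38, 14, 52, 24, 30, 25, 34, 29, 53, 11, 37 (positions 1,2,3,4,6,7,8,9,10,11,13,15,16,17); its 13 consecutive differences strictly alternate in sign, and length 14 is optimal.

14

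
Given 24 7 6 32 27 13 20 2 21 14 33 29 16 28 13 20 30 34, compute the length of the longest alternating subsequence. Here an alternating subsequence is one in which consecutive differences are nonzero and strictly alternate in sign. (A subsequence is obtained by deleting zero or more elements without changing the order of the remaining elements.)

A longest alternating subsequence is 24, 7, 32, 13, 20, 2, 21, 14, 33, 16, 28, 13, 20 (positions 1,2,4,6,7,8,9,10,11,13,14,15,16); its 12 consecutive differences strictly alternate in sign, and length 13 is optimal.

13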